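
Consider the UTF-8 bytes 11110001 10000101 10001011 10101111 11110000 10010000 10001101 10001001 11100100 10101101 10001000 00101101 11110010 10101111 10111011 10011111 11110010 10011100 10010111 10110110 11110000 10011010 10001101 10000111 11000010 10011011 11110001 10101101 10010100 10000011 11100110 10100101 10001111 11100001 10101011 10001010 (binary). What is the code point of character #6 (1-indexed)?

Offset 0: leading byte 0xF1 = 11110001 → 4-byte char #1 = F1 85 8B AF.
Offset 4: leading byte 0xF0 = 11110000 → 4-byte char #2 = F0 90 8D 89.
Offset 8: leading byte 0xE4 = 11100100 → 3-byte char #3 = E4 AD 88.
Offset 11: leading byte 0x2D = 00101101 → 1-byte char #4 = 2D.
Offset 12: leading byte 0xF2 = 11110010 → 4-byte char #5 = F2 AF BB 9F.
Offset 16: leading byte 0xF2 = 11110010 → 4-byte char #6 = F2 9C 97 B6.
Leading byte 0xF2 = 11110010 matches 11110xxx → 4-byte sequence.
Byte 1: 0xF2 = 11110010, payload 010 (3 bits).
Byte 2: 0x9C = 10011100 (10xxxxxx ✓), payload 011100.
Byte 3: 0x97 = 10010111 (10xxxxxx ✓), payload 010111.
Byte 4: 0xB6 = 10110110 (10xxxxxx ✓), payload 110110.
Concatenate: 010011100010111110110 = 0x9C5F6 (21 bits → U+9C5F6).

U+9C5F6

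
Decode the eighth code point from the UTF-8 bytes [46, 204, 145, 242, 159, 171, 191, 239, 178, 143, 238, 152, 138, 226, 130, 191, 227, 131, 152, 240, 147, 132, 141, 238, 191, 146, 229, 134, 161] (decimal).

Offset 0: leading byte 0x2E = 00101110 → 1-byte char #1 = 2E.
Offset 1: leading byte 0xCC = 11001100 → 2-byte char #2 = CC 91.
Offset 3: leading byte 0xF2 = 11110010 → 4-byte char #3 = F2 9F AB BF.
Offset 7: leading byte 0xEF = 11101111 → 3-byte char #4 = EF B2 8F.
Offset 10: leading byte 0xEE = 11101110 → 3-byte char #5 = EE 98 8A.
Offset 13: leading byte 0xE2 = 11100010 → 3-byte char #6 = E2 82 BF.
Offset 16: leading byte 0xE3 = 11100011 → 3-byte char #7 = E3 83 98.
Offset 19: leading byte 0xF0 = 11110000 → 4-byte char #8 = F0 93 84 8D.
Leading byte 0xF0 = 11110000 matches 11110xxx → 4-byte sequence.
Byte 1: 0xF0 = 11110000, payload 000 (3 bits).
Byte 2: 0x93 = 10010011 (10xxxxxx ✓), payload 010011.
Byte 3: 0x84 = 10000100 (10xxxxxx ✓), payload 000100.
Byte 4: 0x8D = 10001101 (10xxxxxx ✓), payload 001101.
Concatenate: 000010011000100001101 = 0x1310D (21 bits → U+1310D).

U+1310D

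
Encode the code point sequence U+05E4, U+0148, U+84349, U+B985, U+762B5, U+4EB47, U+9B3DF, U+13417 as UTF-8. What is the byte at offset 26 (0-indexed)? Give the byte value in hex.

0x97

U+05E4 → 2-byte form D7 A4 at offsets 0–1.
U+0148 → 2-byte form C5 88 at offsets 2–3.
U+84349 → 4-byte form F2 84 8D 89 at offsets 4–7.
U+B985 → 3-byte form EB A6 85 at offsets 8–10.
U+762B5 → 4-byte form F1 B6 8A B5 at offsets 11–14.
U+4EB47 → 4-byte form F1 8E AD 87 at offsets 15–18.
U+9B3DF → 4-byte form F2 9B 8F 9F at offsets 19–22.
U+13417 → 4-byte form F0 93 90 97 at offsets 23–26.
Offset 26 falls in char 8's range; it's byte 4 of F0 93 90 97 = 0x97.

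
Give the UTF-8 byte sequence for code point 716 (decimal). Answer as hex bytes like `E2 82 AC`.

CB 8C

U+02CC = 0x2CC = 716 decimal. In range U+0080–U+07FF → 2-byte form: 110xxxxx 10xxxxxx.
Binary (11 bits): 01011001100.
Split 5+6: 01011 | 001100.
Byte 1: 11001011 = 0xCB.
Byte 2: 10001100 = 0x8C.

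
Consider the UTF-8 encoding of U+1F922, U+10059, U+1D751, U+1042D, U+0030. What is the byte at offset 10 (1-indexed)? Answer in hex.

0x9D

1-indexed offset 10 is 0-indexed offset 9.
U+1F922 → 4-byte form F0 9F A4 A2 at offsets 0–3.
U+10059 → 4-byte form F0 90 81 99 at offsets 4–7.
U+1D751 → 4-byte form F0 9D 9D 91 at offsets 8–11.
Offset 9 falls in char 3's range; it's byte 2 of F0 9D 9D 91 = 0x9D.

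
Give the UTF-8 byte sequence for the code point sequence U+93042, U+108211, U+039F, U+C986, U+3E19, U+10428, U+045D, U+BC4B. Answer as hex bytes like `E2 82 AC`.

U+93042: 4-byte form → F2 93 81 82.
U+108211: 4-byte form → F4 88 88 91.
U+039F: 2-byte form → CE 9F.
U+C986: 3-byte form → EC A6 86.
U+3E19: 3-byte form → E3 B8 99.
U+10428: 4-byte form → F0 90 90 A8.
U+045D: 2-byte form → D1 9D.
U+BC4B: 3-byte form → EB B1 8B.
Concatenated (25 bytes): F2 93 81 82 F4 88 88 91 CE 9F EC A6 86 E3 B8 99 F0 90 90 A8 D1 9D EB B1 8B.

F2 93 81 82 F4 88 88 91 CE 9F EC A6 86 E3 B8 99 F0 90 90 A8 D1 9D EB B1 8B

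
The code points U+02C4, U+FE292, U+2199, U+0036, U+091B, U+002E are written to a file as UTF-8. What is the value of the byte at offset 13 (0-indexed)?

0x2E

U+02C4 → 2-byte form CB 84 at offsets 0–1.
U+FE292 → 4-byte form F3 BE 8A 92 at offsets 2–5.
U+2199 → 3-byte form E2 86 99 at offsets 6–8.
U+0036 → 1-byte form 36 at offsets 9–9.
U+091B → 3-byte form E0 A4 9B at offsets 10–12.
U+002E → 1-byte form 2E at offsets 13–13.
Offset 13 falls in char 6's range; it's byte 1 of 2E = 0x2E.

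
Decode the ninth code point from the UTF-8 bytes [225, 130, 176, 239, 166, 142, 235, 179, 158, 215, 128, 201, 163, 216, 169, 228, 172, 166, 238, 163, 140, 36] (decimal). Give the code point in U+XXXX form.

Offset 0: leading byte 0xE1 = 11100001 → 3-byte char #1 = E1 82 B0.
Offset 3: leading byte 0xEF = 11101111 → 3-byte char #2 = EF A6 8E.
Offset 6: leading byte 0xEB = 11101011 → 3-byte char #3 = EB B3 9E.
Offset 9: leading byte 0xD7 = 11010111 → 2-byte char #4 = D7 80.
Offset 11: leading byte 0xC9 = 11001001 → 2-byte char #5 = C9 A3.
Offset 13: leading byte 0xD8 = 11011000 → 2-byte char #6 = D8 A9.
Offset 15: leading byte 0xE4 = 11100100 → 3-byte char #7 = E4 AC A6.
Offset 18: leading byte 0xEE = 11101110 → 3-byte char #8 = EE A3 8C.
Offset 21: leading byte 0x24 = 00100100 → 1-byte char #9 = 24.
Leading byte 0x24 = 00100100 matches 0xxxxxxx → 1-byte sequence.
Byte 1: 0x24 = 00100100, payload 0100100 (7 bits).
Concatenate: 0100100 = 0x24 (7 bits → U+0024).

U+0024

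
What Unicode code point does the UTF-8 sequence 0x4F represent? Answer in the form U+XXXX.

U+004F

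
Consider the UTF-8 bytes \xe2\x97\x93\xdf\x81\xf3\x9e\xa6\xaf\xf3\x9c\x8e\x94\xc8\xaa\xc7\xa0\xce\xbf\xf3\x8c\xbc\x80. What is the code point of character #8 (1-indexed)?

Offset 0: leading byte 0xE2 = 11100010 → 3-byte char #1 = E2 97 93.
Offset 3: leading byte 0xDF = 11011111 → 2-byte char #2 = DF 81.
Offset 5: leading byte 0xF3 = 11110011 → 4-byte char #3 = F3 9E A6 AF.
Offset 9: leading byte 0xF3 = 11110011 → 4-byte char #4 = F3 9C 8E 94.
Offset 13: leading byte 0xC8 = 11001000 → 2-byte char #5 = C8 AA.
Offset 15: leading byte 0xC7 = 11000111 → 2-byte char #6 = C7 A0.
Offset 17: leading byte 0xCE = 11001110 → 2-byte char #7 = CE BF.
Offset 19: leading byte 0xF3 = 11110011 → 4-byte char #8 = F3 8C BC 80.
Leading byte 0xF3 = 11110011 matches 11110xxx → 4-byte sequence.
Byte 1: 0xF3 = 11110011, payload 011 (3 bits).
Byte 2: 0x8C = 10001100 (10xxxxxx ✓), payload 001100.
Byte 3: 0xBC = 10111100 (10xxxxxx ✓), payload 111100.
Byte 4: 0x80 = 10000000 (10xxxxxx ✓), payload 000000.
Concatenate: 011001100111100000000 = 0xCCF00 (21 bits → U+CCF00).

U+CCF00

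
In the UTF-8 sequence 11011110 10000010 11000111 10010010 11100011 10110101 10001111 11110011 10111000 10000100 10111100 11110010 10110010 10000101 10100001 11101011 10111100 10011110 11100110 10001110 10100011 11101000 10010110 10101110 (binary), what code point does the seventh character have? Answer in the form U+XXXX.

Offset 0: leading byte 0xDE = 11011110 → 2-byte char #1 = DE 82.
Offset 2: leading byte 0xC7 = 11000111 → 2-byte char #2 = C7 92.
Offset 4: leading byte 0xE3 = 11100011 → 3-byte char #3 = E3 B5 8F.
Offset 7: leading byte 0xF3 = 11110011 → 4-byte char #4 = F3 B8 84 BC.
Offset 11: leading byte 0xF2 = 11110010 → 4-byte char #5 = F2 B2 85 A1.
Offset 15: leading byte 0xEB = 11101011 → 3-byte char #6 = EB BC 9E.
Offset 18: leading byte 0xE6 = 11100110 → 3-byte char #7 = E6 8E A3.
Leading byte 0xE6 = 11100110 matches 1110xxxx → 3-byte sequence.
Byte 1: 0xE6 = 11100110, payload 0110 (4 bits).
Byte 2: 0x8E = 10001110 (10xxxxxx ✓), payload 001110.
Byte 3: 0xA3 = 10100011 (10xxxxxx ✓), payload 100011.
Concatenate: 0110001110100011 = 0x63A3 (16 bits → U+63A3).

U+63A3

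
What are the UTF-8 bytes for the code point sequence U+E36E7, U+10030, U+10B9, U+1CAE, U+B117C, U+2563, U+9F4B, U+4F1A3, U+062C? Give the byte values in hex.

U+E36E7: 4-byte form → F3 A3 9B A7.
U+10030: 4-byte form → F0 90 80 B0.
U+10B9: 3-byte form → E1 82 B9.
U+1CAE: 3-byte form → E1 B2 AE.
U+B117C: 4-byte form → F2 B1 85 BC.
U+2563: 3-byte form → E2 95 A3.
U+9F4B: 3-byte form → E9 BD 8B.
U+4F1A3: 4-byte form → F1 8F 86 A3.
U+062C: 2-byte form → D8 AC.
Concatenated (30 bytes): F3 A3 9B A7 F0 90 80 B0 E1 82 B9 E1 B2 AE F2 B1 85 BC E2 95 A3 E9 BD 8B F1 8F 86 A3 D8 AC.

F3 A3 9B A7 F0 90 80 B0 E1 82 B9 E1 B2 AE F2 B1 85 BC E2 95 A3 E9 BD 8B F1 8F 86 A3 D8 AC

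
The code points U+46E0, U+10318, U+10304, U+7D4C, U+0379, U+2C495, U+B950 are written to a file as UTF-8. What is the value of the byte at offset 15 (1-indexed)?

1-indexed offset 15 is 0-indexed offset 14.
U+46E0 → 3-byte form E4 9B A0 at offsets 0–2.
U+10318 → 4-byte form F0 90 8C 98 at offsets 3–6.
U+10304 → 4-byte form F0 90 8C 84 at offsets 7–10.
U+7D4C → 3-byte form E7 B5 8C at offsets 11–13.
U+0379 → 2-byte form CD B9 at offsets 14–15.
Offset 14 falls in char 5's range; it's byte 1 of CD B9 = 0xCD.

0xCD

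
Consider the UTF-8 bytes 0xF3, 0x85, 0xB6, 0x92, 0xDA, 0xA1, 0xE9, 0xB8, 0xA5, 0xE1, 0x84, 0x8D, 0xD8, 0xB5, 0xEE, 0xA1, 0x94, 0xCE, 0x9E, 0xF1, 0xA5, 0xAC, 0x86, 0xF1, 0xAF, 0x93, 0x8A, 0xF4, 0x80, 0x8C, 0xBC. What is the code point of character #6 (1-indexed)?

Offset 0: leading byte 0xF3 = 11110011 → 4-byte char #1 = F3 85 B6 92.
Offset 4: leading byte 0xDA = 11011010 → 2-byte char #2 = DA A1.
Offset 6: leading byte 0xE9 = 11101001 → 3-byte char #3 = E9 B8 A5.
Offset 9: leading byte 0xE1 = 11100001 → 3-byte char #4 = E1 84 8D.
Offset 12: leading byte 0xD8 = 11011000 → 2-byte char #5 = D8 B5.
Offset 14: leading byte 0xEE = 11101110 → 3-byte char #6 = EE A1 94.
Leading byte 0xEE = 11101110 matches 1110xxxx → 3-byte sequence.
Byte 1: 0xEE = 11101110, payload 1110 (4 bits).
Byte 2: 0xA1 = 10100001 (10xxxxxx ✓), payload 100001.
Byte 3: 0x94 = 10010100 (10xxxxxx ✓), payload 010100.
Concatenate: 1110100001010100 = 0xE854 (16 bits → U+E854).

U+E854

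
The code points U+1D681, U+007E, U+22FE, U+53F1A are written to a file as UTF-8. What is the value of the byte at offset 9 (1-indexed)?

0xF1

1-indexed offset 9 is 0-indexed offset 8.
U+1D681 → 4-byte form F0 9D 9A 81 at offsets 0–3.
U+007E → 1-byte form 7E at offsets 4–4.
U+22FE → 3-byte form E2 8B BE at offsets 5–7.
U+53F1A → 4-byte form F1 93 BC 9A at offsets 8–11.
Offset 8 falls in char 4's range; it's byte 1 of F1 93 BC 9A = 0xF1.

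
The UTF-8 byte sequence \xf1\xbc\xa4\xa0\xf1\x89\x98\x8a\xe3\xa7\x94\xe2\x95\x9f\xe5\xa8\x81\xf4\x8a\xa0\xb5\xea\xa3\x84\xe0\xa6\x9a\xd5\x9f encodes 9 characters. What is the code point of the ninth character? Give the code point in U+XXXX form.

U+055F

Offset 0: leading byte 0xF1 = 11110001 → 4-byte char #1 = F1 BC A4 A0.
Offset 4: leading byte 0xF1 = 11110001 → 4-byte char #2 = F1 89 98 8A.
Offset 8: leading byte 0xE3 = 11100011 → 3-byte char #3 = E3 A7 94.
Offset 11: leading byte 0xE2 = 11100010 → 3-byte char #4 = E2 95 9F.
Offset 14: leading byte 0xE5 = 11100101 → 3-byte char #5 = E5 A8 81.
Offset 17: leading byte 0xF4 = 11110100 → 4-byte char #6 = F4 8A A0 B5.
Offset 21: leading byte 0xEA = 11101010 → 3-byte char #7 = EA A3 84.
Offset 24: leading byte 0xE0 = 11100000 → 3-byte char #8 = E0 A6 9A.
Offset 27: leading byte 0xD5 = 11010101 → 2-byte char #9 = D5 9F.
Leading byte 0xD5 = 11010101 matches 110xxxxx → 2-byte sequence.
Byte 1: 0xD5 = 11010101, payload 10101 (5 bits).
Byte 2: 0x9F = 10011111 (10xxxxxx ✓), payload 011111.
Concatenate: 10101011111 = 0x55F (11 bits → U+055F).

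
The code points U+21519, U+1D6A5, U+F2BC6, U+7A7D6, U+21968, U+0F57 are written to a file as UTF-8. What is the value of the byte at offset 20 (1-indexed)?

0xA8

1-indexed offset 20 is 0-indexed offset 19.
U+21519 → 4-byte form F0 A1 94 99 at offsets 0–3.
U+1D6A5 → 4-byte form F0 9D 9A A5 at offsets 4–7.
U+F2BC6 → 4-byte form F3 B2 AF 86 at offsets 8–11.
U+7A7D6 → 4-byte form F1 BA 9F 96 at offsets 12–15.
U+21968 → 4-byte form F0 A1 A5 A8 at offsets 16–19.
Offset 19 falls in char 5's range; it's byte 4 of F0 A1 A5 A8 = 0xA8.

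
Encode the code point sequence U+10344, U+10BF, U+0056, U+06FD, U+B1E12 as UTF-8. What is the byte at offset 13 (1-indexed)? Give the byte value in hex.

1-indexed offset 13 is 0-indexed offset 12.
U+10344 → 4-byte form F0 90 8D 84 at offsets 0–3.
U+10BF → 3-byte form E1 82 BF at offsets 4–6.
U+0056 → 1-byte form 56 at offsets 7–7.
U+06FD → 2-byte form DB BD at offsets 8–9.
U+B1E12 → 4-byte form F2 B1 B8 92 at offsets 10–13.
Offset 12 falls in char 5's range; it's byte 3 of F2 B1 B8 92 = 0xB8.

0xB8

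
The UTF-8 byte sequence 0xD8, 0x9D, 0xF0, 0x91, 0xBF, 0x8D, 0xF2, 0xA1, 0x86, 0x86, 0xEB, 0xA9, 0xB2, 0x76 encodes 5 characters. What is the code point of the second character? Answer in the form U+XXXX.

U+11FCD

Offset 0: leading byte 0xD8 = 11011000 → 2-byte char #1 = D8 9D.
Offset 2: leading byte 0xF0 = 11110000 → 4-byte char #2 = F0 91 BF 8D.
Leading byte 0xF0 = 11110000 matches 11110xxx → 4-byte sequence.
Byte 1: 0xF0 = 11110000, payload 000 (3 bits).
Byte 2: 0x91 = 10010001 (10xxxxxx ✓), payload 010001.
Byte 3: 0xBF = 10111111 (10xxxxxx ✓), payload 111111.
Byte 4: 0x8D = 10001101 (10xxxxxx ✓), payload 001101.
Concatenate: 000010001111111001101 = 0x11FCD (21 bits → U+11FCD).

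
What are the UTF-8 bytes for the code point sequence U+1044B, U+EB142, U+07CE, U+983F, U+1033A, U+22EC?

U+1044B: 4-byte form → F0 90 91 8B.
U+EB142: 4-byte form → F3 AB 85 82.
U+07CE: 2-byte form → DF 8E.
U+983F: 3-byte form → E9 A0 BF.
U+1033A: 4-byte form → F0 90 8C BA.
U+22EC: 3-byte form → E2 8B AC.
Concatenated (20 bytes): F0 90 91 8B F3 AB 85 82 DF 8E E9 A0 BF F0 90 8C BA E2 8B AC.

F0 90 91 8B F3 AB 85 82 DF 8E E9 A0 BF F0 90 8C BA E2 8B AC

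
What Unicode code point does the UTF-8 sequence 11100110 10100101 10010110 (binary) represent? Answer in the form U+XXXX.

U+6956

Leading byte 0xE6 = 11100110 matches 1110xxxx → 3-byte sequence.
Byte 1: 0xE6 = 11100110, payload 0110 (4 bits).
Byte 2: 0xA5 = 10100101 (10xxxxxx ✓), payload 100101.
Byte 3: 0x96 = 10010110 (10xxxxxx ✓), payload 010110.
Concatenate: 0110100101010110 = 0x6956 (16 bits → U+6956).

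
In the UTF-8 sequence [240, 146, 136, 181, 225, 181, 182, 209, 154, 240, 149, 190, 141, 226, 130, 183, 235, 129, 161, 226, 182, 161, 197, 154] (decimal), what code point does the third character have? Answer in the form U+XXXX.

U+045A

Offset 0: leading byte 0xF0 = 11110000 → 4-byte char #1 = F0 92 88 B5.
Offset 4: leading byte 0xE1 = 11100001 → 3-byte char #2 = E1 B5 B6.
Offset 7: leading byte 0xD1 = 11010001 → 2-byte char #3 = D1 9A.
Leading byte 0xD1 = 11010001 matches 110xxxxx → 2-byte sequence.
Byte 1: 0xD1 = 11010001, payload 10001 (5 bits).
Byte 2: 0x9A = 10011010 (10xxxxxx ✓), payload 011010.
Concatenate: 10001011010 = 0x45A (11 bits → U+045A).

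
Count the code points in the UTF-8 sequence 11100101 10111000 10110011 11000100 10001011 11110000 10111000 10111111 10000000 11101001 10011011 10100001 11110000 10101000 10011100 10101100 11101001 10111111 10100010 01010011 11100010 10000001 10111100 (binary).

8

Byte at offset 0: 0xE5 = 11100101 → 3-byte char (#1). Advance 3.
Byte at offset 3: 0xC4 = 11000100 → 2-byte char (#2). Advance 2.
Byte at offset 5: 0xF0 = 11110000 → 4-byte char (#3). Advance 4.
Byte at offset 9: 0xE9 = 11101001 → 3-byte char (#4). Advance 3.
Byte at offset 12: 0xF0 = 11110000 → 4-byte char (#5). Advance 4.
Byte at offset 16: 0xE9 = 11101001 → 3-byte char (#6). Advance 3.
Byte at offset 19: 0x53 = 01010011 → 1-byte char (#7). Advance 1.
Byte at offset 20: 0xE2 = 11100010 → 3-byte char (#8). Advance 3.
Reached end at offset 23 after 8 code points.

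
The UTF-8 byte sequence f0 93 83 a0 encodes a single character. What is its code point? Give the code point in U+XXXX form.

Leading byte 0xF0 = 11110000 matches 11110xxx → 4-byte sequence.
Byte 1: 0xF0 = 11110000, payload 000 (3 bits).
Byte 2: 0x93 = 10010011 (10xxxxxx ✓), payload 010011.
Byte 3: 0x83 = 10000011 (10xxxxxx ✓), payload 000011.
Byte 4: 0xA0 = 10100000 (10xxxxxx ✓), payload 100000.
Concatenate: 000010011000011100000 = 0x130E0 (21 bits → U+130E0).

U+130E0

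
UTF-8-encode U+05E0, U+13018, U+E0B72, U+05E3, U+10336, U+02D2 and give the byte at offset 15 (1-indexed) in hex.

1-indexed offset 15 is 0-indexed offset 14.
U+05E0 → 2-byte form D7 A0 at offsets 0–1.
U+13018 → 4-byte form F0 93 80 98 at offsets 2–5.
U+E0B72 → 4-byte form F3 A0 AD B2 at offsets 6–9.
U+05E3 → 2-byte form D7 A3 at offsets 10–11.
U+10336 → 4-byte form F0 90 8C B6 at offsets 12–15.
Offset 14 falls in char 5's range; it's byte 3 of F0 90 8C B6 = 0x8C.

0x8C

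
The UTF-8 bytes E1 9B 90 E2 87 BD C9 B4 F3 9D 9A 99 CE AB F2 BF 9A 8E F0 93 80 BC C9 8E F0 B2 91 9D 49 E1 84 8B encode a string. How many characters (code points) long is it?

11

Byte at offset 0: 0xE1 = 11100001 → 3-byte char (#1). Advance 3.
Byte at offset 3: 0xE2 = 11100010 → 3-byte char (#2). Advance 3.
Byte at offset 6: 0xC9 = 11001001 → 2-byte char (#3). Advance 2.
Byte at offset 8: 0xF3 = 11110011 → 4-byte char (#4). Advance 4.
Byte at offset 12: 0xCE = 11001110 → 2-byte char (#5). Advance 2.
Byte at offset 14: 0xF2 = 11110010 → 4-byte char (#6). Advance 4.
Byte at offset 18: 0xF0 = 11110000 → 4-byte char (#7). Advance 4.
Byte at offset 22: 0xC9 = 11001001 → 2-byte char (#8). Advance 2.
Byte at offset 24: 0xF0 = 11110000 → 4-byte char (#9). Advance 4.
Byte at offset 28: 0x49 = 01001001 → 1-byte char (#10). Advance 1.
Byte at offset 29: 0xE1 = 11100001 → 3-byte char (#11). Advance 3.
Reached end at offset 32 after 11 code points.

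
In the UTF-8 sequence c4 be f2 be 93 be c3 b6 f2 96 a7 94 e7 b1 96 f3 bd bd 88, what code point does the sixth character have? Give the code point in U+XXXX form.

U+FDF48

Offset 0: leading byte 0xC4 = 11000100 → 2-byte char #1 = C4 BE.
Offset 2: leading byte 0xF2 = 11110010 → 4-byte char #2 = F2 BE 93 BE.
Offset 6: leading byte 0xC3 = 11000011 → 2-byte char #3 = C3 B6.
Offset 8: leading byte 0xF2 = 11110010 → 4-byte char #4 = F2 96 A7 94.
Offset 12: leading byte 0xE7 = 11100111 → 3-byte char #5 = E7 B1 96.
Offset 15: leading byte 0xF3 = 11110011 → 4-byte char #6 = F3 BD BD 88.
Leading byte 0xF3 = 11110011 matches 11110xxx → 4-byte sequence.
Byte 1: 0xF3 = 11110011, payload 011 (3 bits).
Byte 2: 0xBD = 10111101 (10xxxxxx ✓), payload 111101.
Byte 3: 0xBD = 10111101 (10xxxxxx ✓), payload 111101.
Byte 4: 0x88 = 10001000 (10xxxxxx ✓), payload 001000.
Concatenate: 011111101111101001000 = 0xFDF48 (21 bits → U+FDF48).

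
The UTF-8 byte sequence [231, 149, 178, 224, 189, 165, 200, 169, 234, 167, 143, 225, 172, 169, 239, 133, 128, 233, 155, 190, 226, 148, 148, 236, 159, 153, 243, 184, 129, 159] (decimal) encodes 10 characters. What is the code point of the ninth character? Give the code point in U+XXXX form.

U+C7D9

Offset 0: leading byte 0xE7 = 11100111 → 3-byte char #1 = E7 95 B2.
Offset 3: leading byte 0xE0 = 11100000 → 3-byte char #2 = E0 BD A5.
Offset 6: leading byte 0xC8 = 11001000 → 2-byte char #3 = C8 A9.
Offset 8: leading byte 0xEA = 11101010 → 3-byte char #4 = EA A7 8F.
Offset 11: leading byte 0xE1 = 11100001 → 3-byte char #5 = E1 AC A9.
Offset 14: leading byte 0xEF = 11101111 → 3-byte char #6 = EF 85 80.
Offset 17: leading byte 0xE9 = 11101001 → 3-byte char #7 = E9 9B BE.
Offset 20: leading byte 0xE2 = 11100010 → 3-byte char #8 = E2 94 94.
Offset 23: leading byte 0xEC = 11101100 → 3-byte char #9 = EC 9F 99.
Leading byte 0xEC = 11101100 matches 1110xxxx → 3-byte sequence.
Byte 1: 0xEC = 11101100, payload 1100 (4 bits).
Byte 2: 0x9F = 10011111 (10xxxxxx ✓), payload 011111.
Byte 3: 0x99 = 10011001 (10xxxxxx ✓), payload 011001.
Concatenate: 1100011111011001 = 0xC7D9 (16 bits → U+C7D9).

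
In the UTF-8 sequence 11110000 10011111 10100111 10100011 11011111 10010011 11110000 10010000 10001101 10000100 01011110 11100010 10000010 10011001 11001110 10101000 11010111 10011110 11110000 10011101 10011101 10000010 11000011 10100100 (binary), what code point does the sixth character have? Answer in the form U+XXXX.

U+03A8

Offset 0: leading byte 0xF0 = 11110000 → 4-byte char #1 = F0 9F A7 A3.
Offset 4: leading byte 0xDF = 11011111 → 2-byte char #2 = DF 93.
Offset 6: leading byte 0xF0 = 11110000 → 4-byte char #3 = F0 90 8D 84.
Offset 10: leading byte 0x5E = 01011110 → 1-byte char #4 = 5E.
Offset 11: leading byte 0xE2 = 11100010 → 3-byte char #5 = E2 82 99.
Offset 14: leading byte 0xCE = 11001110 → 2-byte char #6 = CE A8.
Leading byte 0xCE = 11001110 matches 110xxxxx → 2-byte sequence.
Byte 1: 0xCE = 11001110, payload 01110 (5 bits).
Byte 2: 0xA8 = 10101000 (10xxxxxx ✓), payload 101000.
Concatenate: 01110101000 = 0x3A8 (11 bits → U+03A8).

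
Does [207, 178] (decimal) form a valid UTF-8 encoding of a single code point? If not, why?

valid

Leading byte 0xCF = 11001111 → 2-byte form.
Continuation bytes 0xB2=10110010 all match 10xxxxxx.
Decoded value 0x3F2 is ≥ 0x80 (shortest form) and not a surrogate.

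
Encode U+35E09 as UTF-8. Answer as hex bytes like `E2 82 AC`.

U+35E09 = 0x35E09 = 220681 decimal. In range U+10000–U+10FFFF → 4-byte form: 11110xxx 10xxxxxx 10xxxxxx 10xxxxxx.
Binary (21 bits): 000110101111000001001.
Split 3+6+6+6: 000 | 110101 | 111000 | 001001.
Byte 1: 11110000 = 0xF0.
Byte 2: 10110101 = 0xB5.
Byte 3: 10111000 = 0xB8.
Byte 4: 10001001 = 0x89.

F0 B5 B8 89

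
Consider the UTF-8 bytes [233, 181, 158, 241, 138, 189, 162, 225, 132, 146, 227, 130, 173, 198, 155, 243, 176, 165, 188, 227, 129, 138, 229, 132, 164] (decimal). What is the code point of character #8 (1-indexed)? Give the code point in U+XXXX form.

U+5124

Offset 0: leading byte 0xE9 = 11101001 → 3-byte char #1 = E9 B5 9E.
Offset 3: leading byte 0xF1 = 11110001 → 4-byte char #2 = F1 8A BD A2.
Offset 7: leading byte 0xE1 = 11100001 → 3-byte char #3 = E1 84 92.
Offset 10: leading byte 0xE3 = 11100011 → 3-byte char #4 = E3 82 AD.
Offset 13: leading byte 0xC6 = 11000110 → 2-byte char #5 = C6 9B.
Offset 15: leading byte 0xF3 = 11110011 → 4-byte char #6 = F3 B0 A5 BC.
Offset 19: leading byte 0xE3 = 11100011 → 3-byte char #7 = E3 81 8A.
Offset 22: leading byte 0xE5 = 11100101 → 3-byte char #8 = E5 84 A4.
Leading byte 0xE5 = 11100101 matches 1110xxxx → 3-byte sequence.
Byte 1: 0xE5 = 11100101, payload 0101 (4 bits).
Byte 2: 0x84 = 10000100 (10xxxxxx ✓), payload 000100.
Byte 3: 0xA4 = 10100100 (10xxxxxx ✓), payload 100100.
Concatenate: 0101000100100100 = 0x5124 (16 bits → U+5124).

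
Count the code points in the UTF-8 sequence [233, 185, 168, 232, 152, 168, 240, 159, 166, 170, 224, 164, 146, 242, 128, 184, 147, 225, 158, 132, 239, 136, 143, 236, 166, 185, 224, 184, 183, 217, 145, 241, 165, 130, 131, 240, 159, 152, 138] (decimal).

Byte at offset 0: 0xE9 = 11101001 → 3-byte char (#1). Advance 3.
Byte at offset 3: 0xE8 = 11101000 → 3-byte char (#2). Advance 3.
Byte at offset 6: 0xF0 = 11110000 → 4-byte char (#3). Advance 4.
Byte at offset 10: 0xE0 = 11100000 → 3-byte char (#4). Advance 3.
Byte at offset 13: 0xF2 = 11110010 → 4-byte char (#5). Advance 4.
Byte at offset 17: 0xE1 = 11100001 → 3-byte char (#6). Advance 3.
Byte at offset 20: 0xEF = 11101111 → 3-byte char (#7). Advance 3.
Byte at offset 23: 0xEC = 11101100 → 3-byte char (#8). Advance 3.
Byte at offset 26: 0xE0 = 11100000 → 3-byte char (#9). Advance 3.
Byte at offset 29: 0xD9 = 11011001 → 2-byte char (#10). Advance 2.
Byte at offset 31: 0xF1 = 11110001 → 4-byte char (#11). Advance 4.
Byte at offset 35: 0xF0 = 11110000 → 4-byte char (#12). Advance 4.
Reached end at offset 39 after 12 code points.

12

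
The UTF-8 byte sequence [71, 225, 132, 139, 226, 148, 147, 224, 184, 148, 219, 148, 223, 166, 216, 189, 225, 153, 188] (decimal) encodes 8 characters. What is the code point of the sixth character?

U+07E6

Offset 0: leading byte 0x47 = 01000111 → 1-byte char #1 = 47.
Offset 1: leading byte 0xE1 = 11100001 → 3-byte char #2 = E1 84 8B.
Offset 4: leading byte 0xE2 = 11100010 → 3-byte char #3 = E2 94 93.
Offset 7: leading byte 0xE0 = 11100000 → 3-byte char #4 = E0 B8 94.
Offset 10: leading byte 0xDB = 11011011 → 2-byte char #5 = DB 94.
Offset 12: leading byte 0xDF = 11011111 → 2-byte char #6 = DF A6.
Leading byte 0xDF = 11011111 matches 110xxxxx → 2-byte sequence.
Byte 1: 0xDF = 11011111, payload 11111 (5 bits).
Byte 2: 0xA6 = 10100110 (10xxxxxx ✓), payload 100110.
Concatenate: 11111100110 = 0x7E6 (11 bits → U+07E6).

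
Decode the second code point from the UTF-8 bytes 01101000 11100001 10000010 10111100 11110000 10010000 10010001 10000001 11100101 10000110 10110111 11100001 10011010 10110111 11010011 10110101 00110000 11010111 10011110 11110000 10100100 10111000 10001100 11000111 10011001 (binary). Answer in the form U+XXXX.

Offset 0: leading byte 0x68 = 01101000 → 1-byte char #1 = 68.
Offset 1: leading byte 0xE1 = 11100001 → 3-byte char #2 = E1 82 BC.
Leading byte 0xE1 = 11100001 matches 1110xxxx → 3-byte sequence.
Byte 1: 0xE1 = 11100001, payload 0001 (4 bits).
Byte 2: 0x82 = 10000010 (10xxxxxx ✓), payload 000010.
Byte 3: 0xBC = 10111100 (10xxxxxx ✓), payload 111100.
Concatenate: 0001000010111100 = 0x10BC (16 bits → U+10BC).

U+10BC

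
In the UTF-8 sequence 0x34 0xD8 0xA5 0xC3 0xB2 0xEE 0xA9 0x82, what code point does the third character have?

U+00F2

Offset 0: leading byte 0x34 = 00110100 → 1-byte char #1 = 34.
Offset 1: leading byte 0xD8 = 11011000 → 2-byte char #2 = D8 A5.
Offset 3: leading byte 0xC3 = 11000011 → 2-byte char #3 = C3 B2.
Leading byte 0xC3 = 11000011 matches 110xxxxx → 2-byte sequence.
Byte 1: 0xC3 = 11000011, payload 00011 (5 bits).
Byte 2: 0xB2 = 10110010 (10xxxxxx ✓), payload 110010.
Concatenate: 00011110010 = 0xF2 (11 bits → U+00F2).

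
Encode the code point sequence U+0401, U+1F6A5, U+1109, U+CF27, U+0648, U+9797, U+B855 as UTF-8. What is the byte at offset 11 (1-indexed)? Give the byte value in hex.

1-indexed offset 11 is 0-indexed offset 10.
U+0401 → 2-byte form D0 81 at offsets 0–1.
U+1F6A5 → 4-byte form F0 9F 9A A5 at offsets 2–5.
U+1109 → 3-byte form E1 84 89 at offsets 6–8.
U+CF27 → 3-byte form EC BC A7 at offsets 9–11.
Offset 10 falls in char 4's range; it's byte 2 of EC BC A7 = 0xBC.

0xBC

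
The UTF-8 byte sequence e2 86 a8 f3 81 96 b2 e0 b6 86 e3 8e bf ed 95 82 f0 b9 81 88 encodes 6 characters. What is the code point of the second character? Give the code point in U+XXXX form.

U+C15B2

Offset 0: leading byte 0xE2 = 11100010 → 3-byte char #1 = E2 86 A8.
Offset 3: leading byte 0xF3 = 11110011 → 4-byte char #2 = F3 81 96 B2.
Leading byte 0xF3 = 11110011 matches 11110xxx → 4-byte sequence.
Byte 1: 0xF3 = 11110011, payload 011 (3 bits).
Byte 2: 0x81 = 10000001 (10xxxxxx ✓), payload 000001.
Byte 3: 0x96 = 10010110 (10xxxxxx ✓), payload 010110.
Byte 4: 0xB2 = 10110010 (10xxxxxx ✓), payload 110010.
Concatenate: 011000001010110110010 = 0xC15B2 (21 bits → U+C15B2).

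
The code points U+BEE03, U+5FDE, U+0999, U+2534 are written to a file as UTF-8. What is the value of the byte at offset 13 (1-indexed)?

1-indexed offset 13 is 0-indexed offset 12.
U+BEE03 → 4-byte form F2 BE B8 83 at offsets 0–3.
U+5FDE → 3-byte form E5 BF 9E at offsets 4–6.
U+0999 → 3-byte form E0 A6 99 at offsets 7–9.
U+2534 → 3-byte form E2 94 B4 at offsets 10–12.
Offset 12 falls in char 4's range; it's byte 3 of E2 94 B4 = 0xB4.

0xB4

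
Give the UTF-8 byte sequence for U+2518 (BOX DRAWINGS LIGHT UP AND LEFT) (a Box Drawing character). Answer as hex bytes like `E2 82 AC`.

U+2518 = 0x2518 = 9496 decimal. In range U+0800–U+FFFF → 3-byte form: 1110xxxx 10xxxxxx 10xxxxxx.
Binary (16 bits): 0010010100011000.
Split 4+6+6: 0010 | 010100 | 011000.
Byte 1: 11100010 = 0xE2.
Byte 2: 10010100 = 0x94.
Byte 3: 10011000 = 0x98.

E2 94 98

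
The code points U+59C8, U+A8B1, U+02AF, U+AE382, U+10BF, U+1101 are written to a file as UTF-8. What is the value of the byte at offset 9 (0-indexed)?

0xAE

U+59C8 → 3-byte form E5 A7 88 at offsets 0–2.
U+A8B1 → 3-byte form EA A2 B1 at offsets 3–5.
U+02AF → 2-byte form CA AF at offsets 6–7.
U+AE382 → 4-byte form F2 AE 8E 82 at offsets 8–11.
Offset 9 falls in char 4's range; it's byte 2 of F2 AE 8E 82 = 0xAE.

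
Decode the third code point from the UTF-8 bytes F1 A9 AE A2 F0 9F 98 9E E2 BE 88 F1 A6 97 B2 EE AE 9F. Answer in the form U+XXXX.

Offset 0: leading byte 0xF1 = 11110001 → 4-byte char #1 = F1 A9 AE A2.
Offset 4: leading byte 0xF0 = 11110000 → 4-byte char #2 = F0 9F 98 9E.
Offset 8: leading byte 0xE2 = 11100010 → 3-byte char #3 = E2 BE 88.
Leading byte 0xE2 = 11100010 matches 1110xxxx → 3-byte sequence.
Byte 1: 0xE2 = 11100010, payload 0010 (4 bits).
Byte 2: 0xBE = 10111110 (10xxxxxx ✓), payload 111110.
Byte 3: 0x88 = 10001000 (10xxxxxx ✓), payload 001000.
Concatenate: 0010111110001000 = 0x2F88 (16 bits → U+2F88).

U+2F88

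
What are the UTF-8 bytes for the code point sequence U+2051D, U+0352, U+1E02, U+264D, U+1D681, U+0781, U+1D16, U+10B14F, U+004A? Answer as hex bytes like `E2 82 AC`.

U+2051D: 4-byte form → F0 A0 94 9D.
U+0352: 2-byte form → CD 92.
U+1E02: 3-byte form → E1 B8 82.
U+264D: 3-byte form → E2 99 8D.
U+1D681: 4-byte form → F0 9D 9A 81.
U+0781: 2-byte form → DE 81.
U+1D16: 3-byte form → E1 B4 96.
U+10B14F: 4-byte form → F4 8B 85 8F.
U+004A: 1-byte form → 4A.
Concatenated (26 bytes): F0 A0 94 9D CD 92 E1 B8 82 E2 99 8D F0 9D 9A 81 DE 81 E1 B4 96 F4 8B 85 8F 4A.

F0 A0 94 9D CD 92 E1 B8 82 E2 99 8D F0 9D 9A 81 DE 81 E1 B4 96 F4 8B 85 8F 4A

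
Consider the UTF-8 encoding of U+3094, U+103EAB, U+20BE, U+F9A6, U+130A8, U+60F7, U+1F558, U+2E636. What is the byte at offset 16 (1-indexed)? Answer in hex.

1-indexed offset 16 is 0-indexed offset 15.
U+3094 → 3-byte form E3 82 94 at offsets 0–2.
U+103EAB → 4-byte form F4 83 BA AB at offsets 3–6.
U+20BE → 3-byte form E2 82 BE at offsets 7–9.
U+F9A6 → 3-byte form EF A6 A6 at offsets 10–12.
U+130A8 → 4-byte form F0 93 82 A8 at offsets 13–16.
Offset 15 falls in char 5's range; it's byte 3 of F0 93 82 A8 = 0x82.

0x82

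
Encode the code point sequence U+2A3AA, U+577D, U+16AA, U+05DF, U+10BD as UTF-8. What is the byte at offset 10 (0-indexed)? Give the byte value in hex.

0xD7

U+2A3AA → 4-byte form F0 AA 8E AA at offsets 0–3.
U+577D → 3-byte form E5 9D BD at offsets 4–6.
U+16AA → 3-byte form E1 9A AA at offsets 7–9.
U+05DF → 2-byte form D7 9F at offsets 10–11.
Offset 10 falls in char 4's range; it's byte 1 of D7 9F = 0xD7.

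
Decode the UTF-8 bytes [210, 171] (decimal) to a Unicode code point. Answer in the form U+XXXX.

Leading byte 0xD2 = 11010010 matches 110xxxxx → 2-byte sequence.
Byte 1: 0xD2 = 11010010, payload 10010 (5 bits).
Byte 2: 0xAB = 10101011 (10xxxxxx ✓), payload 101011.
Concatenate: 10010101011 = 0x4AB (11 bits → U+04AB).

U+04AB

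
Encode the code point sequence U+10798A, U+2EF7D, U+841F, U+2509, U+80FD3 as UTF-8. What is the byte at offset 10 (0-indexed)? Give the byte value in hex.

U+10798A → 4-byte form F4 87 A6 8A at offsets 0–3.
U+2EF7D → 4-byte form F0 AE BD BD at offsets 4–7.
U+841F → 3-byte form E8 90 9F at offsets 8–10.
Offset 10 falls in char 3's range; it's byte 3 of E8 90 9F = 0x9F.

0x9F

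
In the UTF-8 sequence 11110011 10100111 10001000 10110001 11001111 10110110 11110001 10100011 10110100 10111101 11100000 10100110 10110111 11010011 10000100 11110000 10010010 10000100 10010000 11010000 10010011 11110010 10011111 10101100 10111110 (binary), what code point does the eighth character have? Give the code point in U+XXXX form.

U+9FB3E

Offset 0: leading byte 0xF3 = 11110011 → 4-byte char #1 = F3 A7 88 B1.
Offset 4: leading byte 0xCF = 11001111 → 2-byte char #2 = CF B6.
Offset 6: leading byte 0xF1 = 11110001 → 4-byte char #3 = F1 A3 B4 BD.
Offset 10: leading byte 0xE0 = 11100000 → 3-byte char #4 = E0 A6 B7.
Offset 13: leading byte 0xD3 = 11010011 → 2-byte char #5 = D3 84.
Offset 15: leading byte 0xF0 = 11110000 → 4-byte char #6 = F0 92 84 90.
Offset 19: leading byte 0xD0 = 11010000 → 2-byte char #7 = D0 93.
Offset 21: leading byte 0xF2 = 11110010 → 4-byte char #8 = F2 9F AC BE.
Leading byte 0xF2 = 11110010 matches 11110xxx → 4-byte sequence.
Byte 1: 0xF2 = 11110010, payload 010 (3 bits).
Byte 2: 0x9F = 10011111 (10xxxxxx ✓), payload 011111.
Byte 3: 0xAC = 10101100 (10xxxxxx ✓), payload 101100.
Byte 4: 0xBE = 10111110 (10xxxxxx ✓), payload 111110.
Concatenate: 010011111101100111110 = 0x9FB3E (21 bits → U+9FB3E).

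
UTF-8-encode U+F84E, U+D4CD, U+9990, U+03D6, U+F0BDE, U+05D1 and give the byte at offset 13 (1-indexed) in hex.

0xB0

1-indexed offset 13 is 0-indexed offset 12.
U+F84E → 3-byte form EF A1 8E at offsets 0–2.
U+D4CD → 3-byte form ED 93 8D at offsets 3–5.
U+9990 → 3-byte form E9 A6 90 at offsets 6–8.
U+03D6 → 2-byte form CF 96 at offsets 9–10.
U+F0BDE → 4-byte form F3 B0 AF 9E at offsets 11–14.
Offset 12 falls in char 5's range; it's byte 2 of F3 B0 AF 9E = 0xB0.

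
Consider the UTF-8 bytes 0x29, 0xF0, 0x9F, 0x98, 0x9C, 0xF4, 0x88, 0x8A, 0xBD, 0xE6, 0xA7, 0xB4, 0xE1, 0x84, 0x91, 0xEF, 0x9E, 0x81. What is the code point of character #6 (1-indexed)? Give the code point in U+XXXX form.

Offset 0: leading byte 0x29 = 00101001 → 1-byte char #1 = 29.
Offset 1: leading byte 0xF0 = 11110000 → 4-byte char #2 = F0 9F 98 9C.
Offset 5: leading byte 0xF4 = 11110100 → 4-byte char #3 = F4 88 8A BD.
Offset 9: leading byte 0xE6 = 11100110 → 3-byte char #4 = E6 A7 B4.
Offset 12: leading byte 0xE1 = 11100001 → 3-byte char #5 = E1 84 91.
Offset 15: leading byte 0xEF = 11101111 → 3-byte char #6 = EF 9E 81.
Leading byte 0xEF = 11101111 matches 1110xxxx → 3-byte sequence.
Byte 1: 0xEF = 11101111, payload 1111 (4 bits).
Byte 2: 0x9E = 10011110 (10xxxxxx ✓), payload 011110.
Byte 3: 0x81 = 10000001 (10xxxxxx ✓), payload 000001.
Concatenate: 1111011110000001 = 0xF781 (16 bits → U+F781).

U+F781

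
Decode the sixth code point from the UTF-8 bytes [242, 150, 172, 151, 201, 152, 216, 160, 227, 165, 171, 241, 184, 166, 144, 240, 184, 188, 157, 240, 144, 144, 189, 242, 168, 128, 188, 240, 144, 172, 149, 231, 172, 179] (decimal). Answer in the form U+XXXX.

Offset 0: leading byte 0xF2 = 11110010 → 4-byte char #1 = F2 96 AC 97.
Offset 4: leading byte 0xC9 = 11001001 → 2-byte char #2 = C9 98.
Offset 6: leading byte 0xD8 = 11011000 → 2-byte char #3 = D8 A0.
Offset 8: leading byte 0xE3 = 11100011 → 3-byte char #4 = E3 A5 AB.
Offset 11: leading byte 0xF1 = 11110001 → 4-byte char #5 = F1 B8 A6 90.
Offset 15: leading byte 0xF0 = 11110000 → 4-byte char #6 = F0 B8 BC 9D.
Leading byte 0xF0 = 11110000 matches 11110xxx → 4-byte sequence.
Byte 1: 0xF0 = 11110000, payload 000 (3 bits).
Byte 2: 0xB8 = 10111000 (10xxxxxx ✓), payload 111000.
Byte 3: 0xBC = 10111100 (10xxxxxx ✓), payload 111100.
Byte 4: 0x9D = 10011101 (10xxxxxx ✓), payload 011101.
Concatenate: 000111000111100011101 = 0x38F1D (21 bits → U+38F1D).

U+38F1D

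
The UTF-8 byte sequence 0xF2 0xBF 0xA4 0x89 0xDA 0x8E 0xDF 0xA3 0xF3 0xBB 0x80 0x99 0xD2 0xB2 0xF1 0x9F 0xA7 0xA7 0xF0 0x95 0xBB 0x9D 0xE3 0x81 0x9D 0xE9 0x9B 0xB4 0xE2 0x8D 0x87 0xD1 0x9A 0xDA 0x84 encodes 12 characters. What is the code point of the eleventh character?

Offset 0: leading byte 0xF2 = 11110010 → 4-byte char #1 = F2 BF A4 89.
Offset 4: leading byte 0xDA = 11011010 → 2-byte char #2 = DA 8E.
Offset 6: leading byte 0xDF = 11011111 → 2-byte char #3 = DF A3.
Offset 8: leading byte 0xF3 = 11110011 → 4-byte char #4 = F3 BB 80 99.
Offset 12: leading byte 0xD2 = 11010010 → 2-byte char #5 = D2 B2.
Offset 14: leading byte 0xF1 = 11110001 → 4-byte char #6 = F1 9F A7 A7.
Offset 18: leading byte 0xF0 = 11110000 → 4-byte char #7 = F0 95 BB 9D.
Offset 22: leading byte 0xE3 = 11100011 → 3-byte char #8 = E3 81 9D.
Offset 25: leading byte 0xE9 = 11101001 → 3-byte char #9 = E9 9B B4.
Offset 28: leading byte 0xE2 = 11100010 → 3-byte char #10 = E2 8D 87.
Offset 31: leading byte 0xD1 = 11010001 → 2-byte char #11 = D1 9A.
Leading byte 0xD1 = 11010001 matches 110xxxxx → 2-byte sequence.
Byte 1: 0xD1 = 11010001, payload 10001 (5 bits).
Byte 2: 0x9A = 10011010 (10xxxxxx ✓), payload 011010.
Concatenate: 10001011010 = 0x45A (11 bits → U+045A).

U+045A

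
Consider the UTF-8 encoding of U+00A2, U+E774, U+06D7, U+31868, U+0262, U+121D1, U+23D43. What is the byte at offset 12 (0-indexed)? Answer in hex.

U+00A2 → 2-byte form C2 A2 at offsets 0–1.
U+E774 → 3-byte form EE 9D B4 at offsets 2–4.
U+06D7 → 2-byte form DB 97 at offsets 5–6.
U+31868 → 4-byte form F0 B1 A1 A8 at offsets 7–10.
U+0262 → 2-byte form C9 A2 at offsets 11–12.
Offset 12 falls in char 5's range; it's byte 2 of C9 A2 = 0xA2.

0xA2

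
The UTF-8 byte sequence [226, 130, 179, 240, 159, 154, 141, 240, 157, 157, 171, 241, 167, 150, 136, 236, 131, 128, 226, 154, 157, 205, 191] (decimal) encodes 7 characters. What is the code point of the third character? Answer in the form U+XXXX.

Offset 0: leading byte 0xE2 = 11100010 → 3-byte char #1 = E2 82 B3.
Offset 3: leading byte 0xF0 = 11110000 → 4-byte char #2 = F0 9F 9A 8D.
Offset 7: leading byte 0xF0 = 11110000 → 4-byte char #3 = F0 9D 9D AB.
Leading byte 0xF0 = 11110000 matches 11110xxx → 4-byte sequence.
Byte 1: 0xF0 = 11110000, payload 000 (3 bits).
Byte 2: 0x9D = 10011101 (10xxxxxx ✓), payload 011101.
Byte 3: 0x9D = 10011101 (10xxxxxx ✓), payload 011101.
Byte 4: 0xAB = 10101011 (10xxxxxx ✓), payload 101011.
Concatenate: 000011101011101101011 = 0x1D76B (21 bits → U+1D76B).

U+1D76B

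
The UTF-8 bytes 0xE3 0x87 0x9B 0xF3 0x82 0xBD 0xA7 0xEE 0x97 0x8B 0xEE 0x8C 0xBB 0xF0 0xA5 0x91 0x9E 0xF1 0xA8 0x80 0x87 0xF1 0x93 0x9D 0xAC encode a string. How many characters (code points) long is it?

7

Byte at offset 0: 0xE3 = 11100011 → 3-byte char (#1). Advance 3.
Byte at offset 3: 0xF3 = 11110011 → 4-byte char (#2). Advance 4.
Byte at offset 7: 0xEE = 11101110 → 3-byte char (#3). Advance 3.
Byte at offset 10: 0xEE = 11101110 → 3-byte char (#4). Advance 3.
Byte at offset 13: 0xF0 = 11110000 → 4-byte char (#5). Advance 4.
Byte at offset 17: 0xF1 = 11110001 → 4-byte char (#6). Advance 4.
Byte at offset 21: 0xF1 = 11110001 → 4-byte char (#7). Advance 4.
Reached end at offset 25 after 7 code points.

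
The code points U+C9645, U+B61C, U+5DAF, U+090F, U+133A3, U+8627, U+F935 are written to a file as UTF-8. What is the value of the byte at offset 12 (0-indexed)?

0x8F

U+C9645 → 4-byte form F3 89 99 85 at offsets 0–3.
U+B61C → 3-byte form EB 98 9C at offsets 4–6.
U+5DAF → 3-byte form E5 B6 AF at offsets 7–9.
U+090F → 3-byte form E0 A4 8F at offsets 10–12.
Offset 12 falls in char 4's range; it's byte 3 of E0 A4 8F = 0x8F.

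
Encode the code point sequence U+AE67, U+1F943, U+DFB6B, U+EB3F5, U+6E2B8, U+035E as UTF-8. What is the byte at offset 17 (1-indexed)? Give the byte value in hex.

0xAE

1-indexed offset 17 is 0-indexed offset 16.
U+AE67 → 3-byte form EA B9 A7 at offsets 0–2.
U+1F943 → 4-byte form F0 9F A5 83 at offsets 3–6.
U+DFB6B → 4-byte form F3 9F AD AB at offsets 7–10.
U+EB3F5 → 4-byte form F3 AB 8F B5 at offsets 11–14.
U+6E2B8 → 4-byte form F1 AE 8A B8 at offsets 15–18.
Offset 16 falls in char 5's range; it's byte 2 of F1 AE 8A B8 = 0xAE.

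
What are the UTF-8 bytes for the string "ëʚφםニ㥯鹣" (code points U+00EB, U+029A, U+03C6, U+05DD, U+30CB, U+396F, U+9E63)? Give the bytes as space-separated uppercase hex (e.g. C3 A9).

C3 AB CA 9A CF 86 D7 9D E3 83 8B E3 A5 AF E9 B9 A3

U+00EB: 2-byte form → C3 AB.
U+029A: 2-byte form → CA 9A.
U+03C6: 2-byte form → CF 86.
U+05DD: 2-byte form → D7 9D.
U+30CB: 3-byte form → E3 83 8B.
U+396F: 3-byte form → E3 A5 AF.
U+9E63: 3-byte form → E9 B9 A3.
Concatenated (17 bytes): C3 AB CA 9A CF 86 D7 9D E3 83 8B E3 A5 AF E9 B9 A3.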